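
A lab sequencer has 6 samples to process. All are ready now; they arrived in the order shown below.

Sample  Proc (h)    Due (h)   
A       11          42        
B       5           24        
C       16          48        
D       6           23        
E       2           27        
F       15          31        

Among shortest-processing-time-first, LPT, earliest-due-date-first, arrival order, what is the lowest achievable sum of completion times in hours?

SPT (increasing processing time): E B D A F C.
E: 0→2
B: 2→7
D: 7→13
A: 13→24
F: 24→39
C: 39→55
Sum = 2+7+13+24+39+55 = 140.
LPT (decreasing processing time): C F A D B E.
C: 0→16
F: 16→31
A: 31→42
D: 42→48
B: 48→53
E: 53→55
Sum = 16+31+42+48+53+55 = 245.
EDD (increasing due date): D B E F A C.
D: 0→6
B: 6→11
E: 11→13
F: 13→28
A: 28→39
C: 39→55
Sum = 6+11+13+28+39+55 = 152.
FIFO (arrival order): A B C D E F.
A: 0→11
B: 11→16
C: 16→32
D: 32→38
E: 38→40
F: 40→55
Sum = 11+16+32+38+40+55 = 192.
SPT 140, LPT 245, EDD 152, FIFO 192 → minimum 140.

140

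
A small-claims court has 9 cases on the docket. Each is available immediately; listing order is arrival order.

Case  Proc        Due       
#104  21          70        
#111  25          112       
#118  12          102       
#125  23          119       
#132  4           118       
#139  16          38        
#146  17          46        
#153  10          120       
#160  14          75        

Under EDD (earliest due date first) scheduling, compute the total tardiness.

35

EDD (increasing due date): #139 #146 #104 #160 #118 #111 #132 #125 #153.
#139: 0→16, due 38, tardiness 0
#146: 16→33, due 46, tardiness 0
#104: 33→54, due 70, tardiness 0
#160: 54→68, due 75, tardiness 0
#118: 68→80, due 102, tardiness 0
#111: 80→105, due 112, tardiness 0
#132: 105→109, due 118, tardiness 0
#125: 109→132, due 119, tardiness 13
#153: 132→142, due 120, tardiness 22
Sum = 0+0+0+0+0+0+0+13+22 = 35.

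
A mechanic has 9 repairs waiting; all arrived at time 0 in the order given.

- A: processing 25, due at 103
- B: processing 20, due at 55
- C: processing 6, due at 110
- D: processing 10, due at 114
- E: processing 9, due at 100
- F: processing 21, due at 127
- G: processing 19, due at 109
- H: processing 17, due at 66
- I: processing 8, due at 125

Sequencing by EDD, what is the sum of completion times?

715

EDD (increasing due date): B H E A G C D I F.
B: 0→20
H: 20→37
E: 37→46
A: 46→71
G: 71→90
C: 90→96
D: 96→106
I: 106→114
F: 114→135
Sum = 20+37+46+71+90+96+106+114+135 = 715.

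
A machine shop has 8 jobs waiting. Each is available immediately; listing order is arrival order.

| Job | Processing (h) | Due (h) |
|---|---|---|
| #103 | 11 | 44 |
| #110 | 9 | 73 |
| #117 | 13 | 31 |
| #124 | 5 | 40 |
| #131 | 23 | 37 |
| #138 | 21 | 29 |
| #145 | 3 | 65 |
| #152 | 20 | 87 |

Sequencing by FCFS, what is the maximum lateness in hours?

FIFO (arrival order): #103 #110 #117 #124 #131 #138 #145 #152.
#103: 0→11, due 44, lateness -33
#110: 11→20, due 73, lateness -53
#117: 20→33, due 31, lateness 2
#124: 33→38, due 40, lateness -2
#131: 38→61, due 37, lateness 24
#138: 61→82, due 29, lateness 53
#145: 82→85, due 65, lateness 20
#152: 85→105, due 87, lateness 18
Maximum = 53.

53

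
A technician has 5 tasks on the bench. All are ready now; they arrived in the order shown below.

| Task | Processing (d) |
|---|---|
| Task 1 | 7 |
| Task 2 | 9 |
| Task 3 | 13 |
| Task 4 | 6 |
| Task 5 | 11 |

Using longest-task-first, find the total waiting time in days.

110

LPT (decreasing processing time): Task 3 Task 5 Task 2 Task 1 Task 4.
Task 3: waits 0, runs 0→13
Task 5: waits 13, runs 13→24
Task 2: waits 24, runs 24→33
Task 1: waits 33, runs 33→40
Task 4: waits 40, runs 40→46
Sum = 0+13+24+33+40 = 110.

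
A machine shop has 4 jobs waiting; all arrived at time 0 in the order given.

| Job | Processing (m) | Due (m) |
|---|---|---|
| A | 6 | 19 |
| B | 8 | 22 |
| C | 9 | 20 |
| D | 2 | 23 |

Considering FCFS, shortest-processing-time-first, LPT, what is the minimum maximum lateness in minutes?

FIFO (arrival order): A B C D.
A: 0→6, due 19, lateness -13
B: 6→14, due 22, lateness -8
C: 14→23, due 20, lateness 3
D: 23→25, due 23, lateness 2
Maximum = 3.
SPT (increasing processing time): D A B C.
D: 0→2, due 23, lateness -21
A: 2→8, due 19, lateness -11
B: 8→16, due 22, lateness -6
C: 16→25, due 20, lateness 5
Maximum = 5.
LPT (decreasing processing time): C B A D.
C: 0→9, due 20, lateness -11
B: 9→17, due 22, lateness -5
A: 17→23, due 19, lateness 4
D: 23→25, due 23, lateness 2
Maximum = 4.
FIFO 3, SPT 5, LPT 4 → minimum 3.

3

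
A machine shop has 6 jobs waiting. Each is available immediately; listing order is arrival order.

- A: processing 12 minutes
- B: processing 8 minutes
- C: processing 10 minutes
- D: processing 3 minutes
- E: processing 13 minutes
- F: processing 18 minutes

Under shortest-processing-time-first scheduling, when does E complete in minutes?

46

SPT (increasing processing time): D B C A E F.
D: 0→3
B: 3→11
C: 11→21
A: 21→33
E: 33→46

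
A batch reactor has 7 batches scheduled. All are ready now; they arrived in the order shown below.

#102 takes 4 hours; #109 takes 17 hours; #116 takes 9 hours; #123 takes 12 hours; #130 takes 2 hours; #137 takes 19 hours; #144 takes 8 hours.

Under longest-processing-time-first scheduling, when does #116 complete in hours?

57

LPT (decreasing processing time): #137 #109 #123 #116 #144 #102 #130.
#137: 0→19
#109: 19→36
#123: 36→48
#116: 48→57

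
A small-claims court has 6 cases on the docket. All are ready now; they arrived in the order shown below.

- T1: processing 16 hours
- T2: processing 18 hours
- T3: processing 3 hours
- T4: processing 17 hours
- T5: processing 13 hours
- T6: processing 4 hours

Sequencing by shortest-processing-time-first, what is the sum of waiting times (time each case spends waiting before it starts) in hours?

119

SPT (increasing processing time): T3 T6 T5 T1 T4 T2.
T3: waits 0, runs 0→3
T6: waits 3, runs 3→7
T5: waits 7, runs 7→20
T1: waits 20, runs 20→36
T4: waits 36, runs 36→53
T2: waits 53, runs 53→71
Sum = 0+3+7+20+36+53 = 119.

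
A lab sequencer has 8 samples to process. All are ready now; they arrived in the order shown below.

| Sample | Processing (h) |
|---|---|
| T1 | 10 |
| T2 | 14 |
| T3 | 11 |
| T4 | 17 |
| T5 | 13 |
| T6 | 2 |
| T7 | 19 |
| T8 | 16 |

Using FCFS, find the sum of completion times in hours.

441

FIFO (arrival order): T1 T2 T3 T4 T5 T6 T7 T8.
T1: 0→10
T2: 10→24
T3: 24→35
T4: 35→52
T5: 52→65
T6: 65→67
T7: 67→86
T8: 86→102
Sum = 10+24+35+52+65+67+86+102 = 441.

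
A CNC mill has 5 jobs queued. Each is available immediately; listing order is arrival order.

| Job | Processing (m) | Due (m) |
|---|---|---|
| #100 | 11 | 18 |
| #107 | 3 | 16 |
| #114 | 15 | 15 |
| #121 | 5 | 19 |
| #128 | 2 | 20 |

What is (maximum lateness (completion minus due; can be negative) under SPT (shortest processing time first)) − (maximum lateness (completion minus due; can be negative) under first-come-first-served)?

5

SPT (increasing processing time): #128 #107 #121 #100 #114.
#128: 0→2, due 20, lateness -18
#107: 2→5, due 16, lateness -11
#121: 5→10, due 19, lateness -9
#100: 10→21, due 18, lateness 3
#114: 21→36, due 15, lateness 21
Maximum = 21.
FIFO (arrival order): #100 #107 #114 #121 #128.
#100: 0→11, due 18, lateness -7
#107: 11→14, due 16, lateness -2
#114: 14→29, due 15, lateness 14
#121: 29→34, due 19, lateness 15
#128: 34→36, due 20, lateness 16
Maximum = 16.
Difference = 21 − 16 = 5.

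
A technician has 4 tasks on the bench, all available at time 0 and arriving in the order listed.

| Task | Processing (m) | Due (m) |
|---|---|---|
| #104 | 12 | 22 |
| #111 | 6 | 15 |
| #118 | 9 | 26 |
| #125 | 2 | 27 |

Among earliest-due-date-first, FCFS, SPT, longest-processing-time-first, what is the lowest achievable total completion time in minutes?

56

EDD (increasing due date): #111 #104 #118 #125.
#111: 0→6
#104: 6→18
#118: 18→27
#125: 27→29
Sum = 6+18+27+29 = 80.
FIFO (arrival order): #104 #111 #118 #125.
#104: 0→12
#111: 12→18
#118: 18→27
#125: 27→29
Sum = 12+18+27+29 = 86.
SPT (increasing processing time): #125 #111 #118 #104.
#125: 0→2
#111: 2→8
#118: 8→17
#104: 17→29
Sum = 2+8+17+29 = 56.
LPT (decreasing processing time): #104 #118 #111 #125.
#104: 0→12
#118: 12→21
#111: 21→27
#125: 27→29
Sum = 12+21+27+29 = 89.
EDD 80, FIFO 86, SPT 56, LPT 89 → minimum 56.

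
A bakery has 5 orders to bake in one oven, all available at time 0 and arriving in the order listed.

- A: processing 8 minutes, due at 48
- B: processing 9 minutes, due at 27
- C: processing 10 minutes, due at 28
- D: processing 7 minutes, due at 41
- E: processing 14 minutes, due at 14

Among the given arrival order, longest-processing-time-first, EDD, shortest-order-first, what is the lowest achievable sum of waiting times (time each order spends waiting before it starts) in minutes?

80

FIFO (arrival order): A B C D E.
A: waits 0, runs 0→8
B: waits 8, runs 8→17
C: waits 17, runs 17→27
D: waits 27, runs 27→34
E: waits 34, runs 34→48
Sum = 0+8+17+27+34 = 86.
LPT (decreasing processing time): E C B A D.
E: waits 0, runs 0→14
C: waits 14, runs 14→24
B: waits 24, runs 24→33
A: waits 33, runs 33→41
D: waits 41, runs 41→48
Sum = 0+14+24+33+41 = 112.
EDD (increasing due date): E B C D A.
E: waits 0, runs 0→14
B: waits 14, runs 14→23
C: waits 23, runs 23→33
D: waits 33, runs 33→40
A: waits 40, runs 40→48
Sum = 0+14+23+33+40 = 110.
SPT (increasing processing time): D A B C E.
D: waits 0, runs 0→7
A: waits 7, runs 7→15
B: waits 15, runs 15→24
C: waits 24, runs 24→34
E: waits 34, runs 34→48
Sum = 0+7+15+24+34 = 80.
FIFO 86, LPT 112, EDD 110, SPT 80 → minimum 80.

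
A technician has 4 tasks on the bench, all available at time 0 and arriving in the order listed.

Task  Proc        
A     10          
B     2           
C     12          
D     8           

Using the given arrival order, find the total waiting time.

46

FIFO (arrival order): A B C D.
A: waits 0, runs 0→10
B: waits 10, runs 10→12
C: waits 12, runs 12→24
D: waits 24, runs 24→32
Sum = 0+10+12+24 = 46.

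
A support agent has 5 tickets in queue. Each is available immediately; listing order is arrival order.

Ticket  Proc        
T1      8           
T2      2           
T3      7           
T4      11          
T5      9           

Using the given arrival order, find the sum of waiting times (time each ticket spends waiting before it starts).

FIFO (arrival order): T1 T2 T3 T4 T5.
T1: waits 0, runs 0→8
T2: waits 8, runs 8→10
T3: waits 10, runs 10→17
T4: waits 17, runs 17→28
T5: waits 28, runs 28→37
Sum = 0+8+10+17+28 = 63.

63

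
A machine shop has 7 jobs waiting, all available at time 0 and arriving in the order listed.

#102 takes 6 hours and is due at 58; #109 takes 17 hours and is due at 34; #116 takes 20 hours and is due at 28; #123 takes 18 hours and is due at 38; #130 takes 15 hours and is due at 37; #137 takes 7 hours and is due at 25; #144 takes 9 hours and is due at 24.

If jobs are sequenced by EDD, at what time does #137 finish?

EDD (increasing due date): #144 #137 #116 #109 #130 #123 #102.
#144: 0→9
#137: 9→16

16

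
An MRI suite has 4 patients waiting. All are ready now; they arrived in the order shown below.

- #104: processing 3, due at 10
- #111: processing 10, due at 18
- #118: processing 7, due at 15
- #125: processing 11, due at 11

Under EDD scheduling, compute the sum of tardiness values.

EDD (increasing due date): #104 #125 #118 #111.
#104: 0→3, due 10, tardiness 0
#125: 3→14, due 11, tardiness 3
#118: 14→21, due 15, tardiness 6
#111: 21→31, due 18, tardiness 13
Sum = 0+3+6+13 = 22.

22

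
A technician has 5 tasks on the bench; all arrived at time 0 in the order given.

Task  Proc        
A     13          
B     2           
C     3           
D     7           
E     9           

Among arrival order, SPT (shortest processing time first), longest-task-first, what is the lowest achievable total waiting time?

FIFO (arrival order): A B C D E.
A: waits 0, runs 0→13
B: waits 13, runs 13→15
C: waits 15, runs 15→18
D: waits 18, runs 18→25
E: waits 25, runs 25→34
Sum = 0+13+15+18+25 = 71.
SPT (increasing processing time): B C D E A.
B: waits 0, runs 0→2
C: waits 2, runs 2→5
D: waits 5, runs 5→12
E: waits 12, runs 12→21
A: waits 21, runs 21→34
Sum = 0+2+5+12+21 = 40.
LPT (decreasing processing time): A E D C B.
A: waits 0, runs 0→13
E: waits 13, runs 13→22
D: waits 22, runs 22→29
C: waits 29, runs 29→32
B: waits 32, runs 32→34
Sum = 0+13+22+29+32 = 96.
FIFO 71, SPT 40, LPT 96 → minimum 40.

40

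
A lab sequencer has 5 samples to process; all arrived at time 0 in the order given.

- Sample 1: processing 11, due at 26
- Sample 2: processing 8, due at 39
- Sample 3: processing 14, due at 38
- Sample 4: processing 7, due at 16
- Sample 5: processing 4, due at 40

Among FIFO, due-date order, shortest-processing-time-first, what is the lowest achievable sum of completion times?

FIFO (arrival order): Sample 1 Sample 2 Sample 3 Sample 4 Sample 5.
Sample 1: 0→11
Sample 2: 11→19
Sample 3: 19→33
Sample 4: 33→40
Sample 5: 40→44
Sum = 11+19+33+40+44 = 147.
EDD (increasing due date): Sample 4 Sample 1 Sample 3 Sample 2 Sample 5.
Sample 4: 0→7
Sample 1: 7→18
Sample 3: 18→32
Sample 2: 32→40
Sample 5: 40→44
Sum = 7+18+32+40+44 = 141.
SPT (increasing processing time): Sample 5 Sample 4 Sample 2 Sample 1 Sample 3.
Sample 5: 0→4
Sample 4: 4→11
Sample 2: 11→19
Sample 1: 19→30
Sample 3: 30→44
Sum = 4+11+19+30+44 = 108.
FIFO 147, EDD 141, SPT 108 → minimum 108.

108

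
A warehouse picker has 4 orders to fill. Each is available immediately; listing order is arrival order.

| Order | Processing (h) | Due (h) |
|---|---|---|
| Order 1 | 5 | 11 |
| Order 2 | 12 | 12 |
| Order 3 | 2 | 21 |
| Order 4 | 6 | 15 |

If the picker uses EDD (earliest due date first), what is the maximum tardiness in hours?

8

EDD (increasing due date): Order 1 Order 2 Order 4 Order 3.
Order 1: 0→5, due 11, tardiness 0
Order 2: 5→17, due 12, tardiness 5
Order 4: 17→23, due 15, tardiness 8
Order 3: 23→25, due 21, tardiness 4
Maximum = 8.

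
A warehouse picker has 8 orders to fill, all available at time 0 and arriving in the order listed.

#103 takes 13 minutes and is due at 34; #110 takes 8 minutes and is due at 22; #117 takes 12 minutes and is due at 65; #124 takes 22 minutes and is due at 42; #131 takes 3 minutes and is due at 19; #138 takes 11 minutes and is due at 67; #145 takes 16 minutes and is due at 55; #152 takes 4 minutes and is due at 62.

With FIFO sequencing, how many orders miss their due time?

FIFO (arrival order): #103 #110 #117 #124 #131 #138 #145 #152.
#103: 0→13, due 34, tardiness 0
#110: 13→21, due 22, tardiness 0
#117: 21→33, due 65, tardiness 0
#124: 33→55, due 42, tardiness 13
#131: 55→58, due 19, tardiness 39
#138: 58→69, due 67, tardiness 2
#145: 69→85, due 55, tardiness 30
#152: 85→89, due 62, tardiness 27
Late orders: 5.

5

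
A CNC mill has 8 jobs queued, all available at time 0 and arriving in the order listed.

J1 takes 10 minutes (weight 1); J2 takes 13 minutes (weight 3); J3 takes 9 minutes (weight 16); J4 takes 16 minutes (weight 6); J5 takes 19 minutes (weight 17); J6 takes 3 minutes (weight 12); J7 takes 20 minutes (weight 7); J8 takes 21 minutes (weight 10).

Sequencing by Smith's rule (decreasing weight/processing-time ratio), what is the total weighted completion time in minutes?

2713

WSPT (decreasing weight/processing-time ratio): J6 J3 J5 J8 J4 J7 J2 J1.
J6: finishes 3, weight 12, w·C = 36
J3: finishes 12, weight 16, w·C = 192
J5: finishes 31, weight 17, w·C = 527
J8: finishes 52, weight 10, w·C = 520
J4: finishes 68, weight 6, w·C = 408
J7: finishes 88, weight 7, w·C = 616
J2: finishes 101, weight 3, w·C = 303
J1: finishes 111, weight 1, w·C = 111
Sum = 36+192+527+520+408+616+303+111 = 2713.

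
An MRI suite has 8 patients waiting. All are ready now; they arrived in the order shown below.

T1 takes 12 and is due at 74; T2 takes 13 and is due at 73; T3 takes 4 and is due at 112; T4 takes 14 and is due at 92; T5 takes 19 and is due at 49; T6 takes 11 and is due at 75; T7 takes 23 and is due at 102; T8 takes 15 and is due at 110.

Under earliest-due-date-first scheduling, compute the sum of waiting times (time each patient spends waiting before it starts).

418

EDD (increasing due date): T5 T2 T1 T6 T4 T7 T8 T3.
T5: waits 0, runs 0→19
T2: waits 19, runs 19→32
T1: waits 32, runs 32→44
T6: waits 44, runs 44→55
T4: waits 55, runs 55→69
T7: waits 69, runs 69→92
T8: waits 92, runs 92→107
T3: waits 107, runs 107→111
Sum = 0+19+32+44+55+69+92+107 = 418.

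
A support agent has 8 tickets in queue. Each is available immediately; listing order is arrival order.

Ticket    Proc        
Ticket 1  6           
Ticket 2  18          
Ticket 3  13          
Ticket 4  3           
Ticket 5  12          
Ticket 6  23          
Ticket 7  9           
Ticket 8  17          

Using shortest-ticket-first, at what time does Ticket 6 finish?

101

SPT (increasing processing time): Ticket 4 Ticket 1 Ticket 7 Ticket 5 Ticket 3 Ticket 8 Ticket 2 Ticket 6.
Ticket 4: 0→3
Ticket 1: 3→9
Ticket 7: 9→18
Ticket 5: 18→30
Ticket 3: 30→43
Ticket 8: 43→60
Ticket 2: 60→78
Ticket 6: 78→101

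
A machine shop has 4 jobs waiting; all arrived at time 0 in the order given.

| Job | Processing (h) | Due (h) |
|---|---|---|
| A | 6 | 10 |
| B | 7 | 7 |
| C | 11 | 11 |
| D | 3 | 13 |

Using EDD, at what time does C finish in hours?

EDD (increasing due date): B A C D.
B: 0→7
A: 7→13
C: 13→24

24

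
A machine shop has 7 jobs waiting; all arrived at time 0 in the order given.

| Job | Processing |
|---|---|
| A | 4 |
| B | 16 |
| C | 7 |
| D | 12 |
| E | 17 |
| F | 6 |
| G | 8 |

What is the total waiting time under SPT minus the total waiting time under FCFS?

-62

SPT (increasing processing time): A F C G D B E.
A: waits 0, runs 0→4
F: waits 4, runs 4→10
C: waits 10, runs 10→17
G: waits 17, runs 17→25
D: waits 25, runs 25→37
B: waits 37, runs 37→53
E: waits 53, runs 53→70
Sum = 0+4+10+17+25+37+53 = 146.
FIFO (arrival order): A B C D E F G.
A: waits 0, runs 0→4
B: waits 4, runs 4→20
C: waits 20, runs 20→27
D: waits 27, runs 27→39
E: waits 39, runs 39→56
F: waits 56, runs 56→62
G: waits 62, runs 62→70
Sum = 0+4+20+27+39+56+62 = 208.
Difference = 146 − 208 = -62.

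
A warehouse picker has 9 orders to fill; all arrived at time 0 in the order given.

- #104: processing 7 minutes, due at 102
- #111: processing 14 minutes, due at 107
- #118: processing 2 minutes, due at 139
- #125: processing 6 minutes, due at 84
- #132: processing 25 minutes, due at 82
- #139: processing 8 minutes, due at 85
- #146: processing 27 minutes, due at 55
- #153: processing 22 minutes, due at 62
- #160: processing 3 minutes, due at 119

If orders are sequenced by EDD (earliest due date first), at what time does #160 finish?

112

EDD (increasing due date): #146 #153 #132 #125 #139 #104 #111 #160 #118.
#146: 0→27
#153: 27→49
#132: 49→74
#125: 74→80
#139: 80→88
#104: 88→95
#111: 95→109
#160: 109→112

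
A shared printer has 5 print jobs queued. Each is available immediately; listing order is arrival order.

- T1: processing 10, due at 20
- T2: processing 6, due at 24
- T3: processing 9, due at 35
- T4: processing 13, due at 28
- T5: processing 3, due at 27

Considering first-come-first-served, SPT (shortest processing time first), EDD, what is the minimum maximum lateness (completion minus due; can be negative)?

FIFO (arrival order): T1 T2 T3 T4 T5.
T1: 0→10, due 20, lateness -10
T2: 10→16, due 24, lateness -8
T3: 16→25, due 35, lateness -10
T4: 25→38, due 28, lateness 10
T5: 38→41, due 27, lateness 14
Maximum = 14.
SPT (increasing processing time): T5 T2 T3 T1 T4.
T5: 0→3, due 27, lateness -24
T2: 3→9, due 24, lateness -15
T3: 9→18, due 35, lateness -17
T1: 18→28, due 20, lateness 8
T4: 28→41, due 28, lateness 13
Maximum = 13.
EDD (increasing due date): T1 T2 T5 T4 T3.
T1: 0→10, due 20, lateness -10
T2: 10→16, due 24, lateness -8
T5: 16→19, due 27, lateness -8
T4: 19→32, due 28, lateness 4
T3: 32→41, due 35, lateness 6
Maximum = 6.
FIFO 14, SPT 13, EDD 6 → minimum 6.

6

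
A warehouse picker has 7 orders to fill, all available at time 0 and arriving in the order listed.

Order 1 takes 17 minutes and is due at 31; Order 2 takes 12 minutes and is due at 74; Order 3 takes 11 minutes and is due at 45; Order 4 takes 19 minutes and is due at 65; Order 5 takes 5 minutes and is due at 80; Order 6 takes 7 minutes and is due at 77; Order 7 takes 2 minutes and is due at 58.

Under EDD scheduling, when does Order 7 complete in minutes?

30

EDD (increasing due date): Order 1 Order 3 Order 7 Order 4 Order 2 Order 6 Order 5.
Order 1: 0→17
Order 3: 17→28
Order 7: 28→30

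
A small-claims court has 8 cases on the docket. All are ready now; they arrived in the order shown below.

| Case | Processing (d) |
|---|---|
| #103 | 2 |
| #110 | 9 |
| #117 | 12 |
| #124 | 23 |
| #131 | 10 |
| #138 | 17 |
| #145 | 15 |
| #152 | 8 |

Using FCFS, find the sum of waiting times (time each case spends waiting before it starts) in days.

299

FIFO (arrival order): #103 #110 #117 #124 #131 #138 #145 #152.
#103: waits 0, runs 0→2
#110: waits 2, runs 2→11
#117: waits 11, runs 11→23
#124: waits 23, runs 23→46
#131: waits 46, runs 46→56
#138: waits 56, runs 56→73
#145: waits 73, runs 73→88
#152: waits 88, runs 88→96
Sum = 0+2+11+23+46+56+73+88 = 299.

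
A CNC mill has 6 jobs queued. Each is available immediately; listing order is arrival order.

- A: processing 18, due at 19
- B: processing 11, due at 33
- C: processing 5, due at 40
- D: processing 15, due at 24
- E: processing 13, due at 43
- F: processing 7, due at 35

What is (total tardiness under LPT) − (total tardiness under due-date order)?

LPT (decreasing processing time): A D E B F C.
A: 0→18, due 19, tardiness 0
D: 18→33, due 24, tardiness 9
E: 33→46, due 43, tardiness 3
B: 46→57, due 33, tardiness 24
F: 57→64, due 35, tardiness 29
C: 64→69, due 40, tardiness 29
Sum = 0+9+3+24+29+29 = 94.
EDD (increasing due date): A D B F C E.
A: 0→18, due 19, tardiness 0
D: 18→33, due 24, tardiness 9
B: 33→44, due 33, tardiness 11
F: 44→51, due 35, tardiness 16
C: 51→56, due 40, tardiness 16
E: 56→69, due 43, tardiness 26
Sum = 0+9+11+16+16+26 = 78.
Difference = 94 − 78 = 16.

16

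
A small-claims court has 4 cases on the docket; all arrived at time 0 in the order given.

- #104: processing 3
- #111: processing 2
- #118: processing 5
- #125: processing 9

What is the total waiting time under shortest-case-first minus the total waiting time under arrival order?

-1

SPT (increasing processing time): #111 #104 #118 #125.
#111: waits 0, runs 0→2
#104: waits 2, runs 2→5
#118: waits 5, runs 5→10
#125: waits 10, runs 10→19
Sum = 0+2+5+10 = 17.
FIFO (arrival order): #104 #111 #118 #125.
#104: waits 0, runs 0→3
#111: waits 3, runs 3→5
#118: waits 5, runs 5→10
#125: waits 10, runs 10→19
Sum = 0+3+5+10 = 18.
Difference = 17 − 18 = -1.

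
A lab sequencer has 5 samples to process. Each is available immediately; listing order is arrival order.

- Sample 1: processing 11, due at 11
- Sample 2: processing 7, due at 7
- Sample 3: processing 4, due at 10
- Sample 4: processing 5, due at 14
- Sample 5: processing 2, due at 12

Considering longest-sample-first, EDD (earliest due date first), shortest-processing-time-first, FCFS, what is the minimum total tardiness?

29

LPT (decreasing processing time): Sample 1 Sample 2 Sample 4 Sample 3 Sample 5.
Sample 1: 0→11, due 11, tardiness 0
Sample 2: 11→18, due 7, tardiness 11
Sample 4: 18→23, due 14, tardiness 9
Sample 3: 23→27, due 10, tardiness 17
Sample 5: 27→29, due 12, tardiness 17
Sum = 0+11+9+17+17 = 54.
EDD (increasing due date): Sample 2 Sample 3 Sample 1 Sample 5 Sample 4.
Sample 2: 0→7, due 7, tardiness 0
Sample 3: 7→11, due 10, tardiness 1
Sample 1: 11→22, due 11, tardiness 11
Sample 5: 22→24, due 12, tardiness 12
Sample 4: 24→29, due 14, tardiness 15
Sum = 0+1+11+12+15 = 39.
SPT (increasing processing time): Sample 5 Sample 3 Sample 4 Sample 2 Sample 1.
Sample 5: 0→2, due 12, tardiness 0
Sample 3: 2→6, due 10, tardiness 0
Sample 4: 6→11, due 14, tardiness 0
Sample 2: 11→18, due 7, tardiness 11
Sample 1: 18→29, due 11, tardiness 18
Sum = 0+0+0+11+18 = 29.
FIFO (arrival order): Sample 1 Sample 2 Sample 3 Sample 4 Sample 5.
Sample 1: 0→11, due 11, tardiness 0
Sample 2: 11→18, due 7, tardiness 11
Sample 3: 18→22, due 10, tardiness 12
Sample 4: 22→27, due 14, tardiness 13
Sample 5: 27→29, due 12, tardiness 17
Sum = 0+11+12+13+17 = 53.
LPT 54, EDD 39, SPT 29, FIFO 53 → minimum 29.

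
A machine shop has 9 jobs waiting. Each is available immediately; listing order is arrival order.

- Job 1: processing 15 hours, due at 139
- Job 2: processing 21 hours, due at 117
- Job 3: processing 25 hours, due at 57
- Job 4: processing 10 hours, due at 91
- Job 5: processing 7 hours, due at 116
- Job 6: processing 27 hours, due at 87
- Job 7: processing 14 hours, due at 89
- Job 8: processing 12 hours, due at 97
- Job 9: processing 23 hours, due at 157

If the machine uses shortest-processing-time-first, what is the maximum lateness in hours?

SPT (increasing processing time): Job 5 Job 4 Job 8 Job 7 Job 1 Job 2 Job 9 Job 3 Job 6.
Job 5: 0→7, due 116, lateness -109
Job 4: 7→17, due 91, lateness -74
Job 8: 17→29, due 97, lateness -68
Job 7: 29→43, due 89, lateness -46
Job 1: 43→58, due 139, lateness -81
Job 2: 58→79, due 117, lateness -38
Job 9: 79→102, due 157, lateness -55
Job 3: 102→127, due 57, lateness 70
Job 6: 127→154, due 87, lateness 67
Maximum = 70.

70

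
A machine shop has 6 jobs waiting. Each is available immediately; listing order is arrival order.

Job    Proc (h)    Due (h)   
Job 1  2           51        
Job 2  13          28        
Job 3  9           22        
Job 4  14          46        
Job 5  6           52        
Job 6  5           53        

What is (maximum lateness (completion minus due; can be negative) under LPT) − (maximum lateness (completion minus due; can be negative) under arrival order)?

12

LPT (decreasing processing time): Job 4 Job 2 Job 3 Job 5 Job 6 Job 1.
Job 4: 0→14, due 46, lateness -32
Job 2: 14→27, due 28, lateness -1
Job 3: 27→36, due 22, lateness 14
Job 5: 36→42, due 52, lateness -10
Job 6: 42→47, due 53, lateness -6
Job 1: 47→49, due 51, lateness -2
Maximum = 14.
FIFO (arrival order): Job 1 Job 2 Job 3 Job 4 Job 5 Job 6.
Job 1: 0→2, due 51, lateness -49
Job 2: 2→15, due 28, lateness -13
Job 3: 15→24, due 22, lateness 2
Job 4: 24→38, due 46, lateness -8
Job 5: 38→44, due 52, lateness -8
Job 6: 44→49, due 53, lateness -4
Maximum = 2.
Difference = 14 − 2 = 12.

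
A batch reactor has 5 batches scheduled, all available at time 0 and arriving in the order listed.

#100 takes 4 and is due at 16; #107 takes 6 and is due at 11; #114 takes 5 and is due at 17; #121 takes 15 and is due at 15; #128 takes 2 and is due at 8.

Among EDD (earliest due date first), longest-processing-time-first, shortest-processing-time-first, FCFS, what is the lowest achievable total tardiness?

EDD (increasing due date): #128 #107 #121 #100 #114.
#128: 0→2, due 8, tardiness 0
#107: 2→8, due 11, tardiness 0
#121: 8→23, due 15, tardiness 8
#100: 23→27, due 16, tardiness 11
#114: 27→32, due 17, tardiness 15
Sum = 0+0+8+11+15 = 34.
LPT (decreasing processing time): #121 #107 #114 #100 #128.
#121: 0→15, due 15, tardiness 0
#107: 15→21, due 11, tardiness 10
#114: 21→26, due 17, tardiness 9
#100: 26→30, due 16, tardiness 14
#128: 30→32, due 8, tardiness 24
Sum = 0+10+9+14+24 = 57.
SPT (increasing processing time): #128 #100 #114 #107 #121.
#128: 0→2, due 8, tardiness 0
#100: 2→6, due 16, tardiness 0
#114: 6→11, due 17, tardiness 0
#107: 11→17, due 11, tardiness 6
#121: 17→32, due 15, tardiness 17
Sum = 0+0+0+6+17 = 23.
FIFO (arrival order): #100 #107 #114 #121 #128.
#100: 0→4, due 16, tardiness 0
#107: 4→10, due 11, tardiness 0
#114: 10→15, due 17, tardiness 0
#121: 15→30, due 15, tardiness 15
#128: 30→32, due 8, tardiness 24
Sum = 0+0+0+15+24 = 39.
EDD 34, LPT 57, SPT 23, FIFO 39 → minimum 23.

23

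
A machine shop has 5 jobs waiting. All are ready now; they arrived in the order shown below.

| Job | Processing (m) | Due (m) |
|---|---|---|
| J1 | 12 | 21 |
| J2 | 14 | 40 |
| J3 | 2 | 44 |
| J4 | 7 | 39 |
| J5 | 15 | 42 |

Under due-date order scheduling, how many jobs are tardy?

EDD (increasing due date): J1 J4 J2 J5 J3.
J1: 0→12, due 21, tardiness 0
J4: 12→19, due 39, tardiness 0
J2: 19→33, due 40, tardiness 0
J5: 33→48, due 42, tardiness 6
J3: 48→50, due 44, tardiness 6
Late jobs: 2.

2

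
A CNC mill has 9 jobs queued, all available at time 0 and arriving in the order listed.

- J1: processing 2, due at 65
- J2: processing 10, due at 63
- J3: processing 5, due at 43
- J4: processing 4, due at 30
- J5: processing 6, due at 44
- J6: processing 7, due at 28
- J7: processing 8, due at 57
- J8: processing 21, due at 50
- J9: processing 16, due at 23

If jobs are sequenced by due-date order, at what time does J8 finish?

59

EDD (increasing due date): J9 J6 J4 J3 J5 J8 J7 J2 J1.
J9: 0→16
J6: 16→23
J4: 23→27
J3: 27→32
J5: 32→38
J8: 38→59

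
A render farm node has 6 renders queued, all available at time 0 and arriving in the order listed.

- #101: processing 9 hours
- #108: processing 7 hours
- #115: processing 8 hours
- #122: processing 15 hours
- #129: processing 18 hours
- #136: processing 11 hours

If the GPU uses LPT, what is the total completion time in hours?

LPT (decreasing processing time): #129 #122 #136 #101 #115 #108.
#129: 0→18
#122: 18→33
#136: 33→44
#101: 44→53
#115: 53→61
#108: 61→68
Sum = 18+33+44+53+61+68 = 277.

277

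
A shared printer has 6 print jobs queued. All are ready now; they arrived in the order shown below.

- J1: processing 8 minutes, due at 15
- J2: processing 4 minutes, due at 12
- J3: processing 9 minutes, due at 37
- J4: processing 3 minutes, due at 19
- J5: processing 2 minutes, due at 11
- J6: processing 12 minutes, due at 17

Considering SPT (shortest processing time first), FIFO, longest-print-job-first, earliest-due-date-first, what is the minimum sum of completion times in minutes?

SPT (increasing processing time): J5 J4 J2 J1 J3 J6.
J5: 0→2
J4: 2→5
J2: 5→9
J1: 9→17
J3: 17→26
J6: 26→38
Sum = 2+5+9+17+26+38 = 97.
FIFO (arrival order): J1 J2 J3 J4 J5 J6.
J1: 0→8
J2: 8→12
J3: 12→21
J4: 21→24
J5: 24→26
J6: 26→38
Sum = 8+12+21+24+26+38 = 129.
LPT (decreasing processing time): J6 J3 J1 J2 J4 J5.
J6: 0→12
J3: 12→21
J1: 21→29
J2: 29→33
J4: 33→36
J5: 36→38
Sum = 12+21+29+33+36+38 = 169.
EDD (increasing due date): J5 J2 J1 J6 J4 J3.
J5: 0→2
J2: 2→6
J1: 6→14
J6: 14→26
J4: 26→29
J3: 29→38
Sum = 2+6+14+26+29+38 = 115.
SPT 97, FIFO 129, LPT 169, EDD 115 → minimum 97.

97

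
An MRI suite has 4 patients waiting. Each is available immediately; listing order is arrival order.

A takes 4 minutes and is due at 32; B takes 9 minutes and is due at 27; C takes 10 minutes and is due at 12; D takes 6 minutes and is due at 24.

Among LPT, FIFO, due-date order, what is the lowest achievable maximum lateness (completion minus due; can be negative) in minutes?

-2

LPT (decreasing processing time): C B D A.
C: 0→10, due 12, lateness -2
B: 10→19, due 27, lateness -8
D: 19→25, due 24, lateness 1
A: 25→29, due 32, lateness -3
Maximum = 1.
FIFO (arrival order): A B C D.
A: 0→4, due 32, lateness -28
B: 4→13, due 27, lateness -14
C: 13→23, due 12, lateness 11
D: 23→29, due 24, lateness 5
Maximum = 11.
EDD (increasing due date): C D B A.
C: 0→10, due 12, lateness -2
D: 10→16, due 24, lateness -8
B: 16→25, due 27, lateness -2
A: 25→29, due 32, lateness -3
Maximum = -2.
LPT 1, FIFO 11, EDD -2 → minimum -2.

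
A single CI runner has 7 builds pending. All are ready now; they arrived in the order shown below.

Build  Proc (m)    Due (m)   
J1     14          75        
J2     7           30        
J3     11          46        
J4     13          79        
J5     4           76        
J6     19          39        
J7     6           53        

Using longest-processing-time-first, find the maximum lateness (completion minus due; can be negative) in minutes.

34

LPT (decreasing processing time): J6 J1 J4 J3 J2 J7 J5.
J6: 0→19, due 39, lateness -20
J1: 19→33, due 75, lateness -42
J4: 33→46, due 79, lateness -33
J3: 46→57, due 46, lateness 11
J2: 57→64, due 30, lateness 34
J7: 64→70, due 53, lateness 17
J5: 70→74, due 76, lateness -2
Maximum = 34.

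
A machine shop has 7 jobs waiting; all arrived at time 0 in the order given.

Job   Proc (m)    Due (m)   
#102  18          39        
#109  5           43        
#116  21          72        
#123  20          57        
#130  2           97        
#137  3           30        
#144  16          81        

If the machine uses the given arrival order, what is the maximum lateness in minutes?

FIFO (arrival order): #102 #109 #116 #123 #130 #137 #144.
#102: 0→18, due 39, lateness -21
#109: 18→23, due 43, lateness -20
#116: 23→44, due 72, lateness -28
#123: 44→64, due 57, lateness 7
#130: 64→66, due 97, lateness -31
#137: 66→69, due 30, lateness 39
#144: 69→85, due 81, lateness 4
Maximum = 39.

39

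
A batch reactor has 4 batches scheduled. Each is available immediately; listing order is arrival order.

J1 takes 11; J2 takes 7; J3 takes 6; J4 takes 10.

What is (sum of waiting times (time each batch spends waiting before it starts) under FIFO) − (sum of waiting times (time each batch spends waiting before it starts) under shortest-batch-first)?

FIFO (arrival order): J1 J2 J3 J4.
J1: waits 0, runs 0→11
J2: waits 11, runs 11→18
J3: waits 18, runs 18→24
J4: waits 24, runs 24→34
Sum = 0+11+18+24 = 53.
SPT (increasing processing time): J3 J2 J4 J1.
J3: waits 0, runs 0→6
J2: waits 6, runs 6→13
J4: waits 13, runs 13→23
J1: waits 23, runs 23→34
Sum = 0+6+13+23 = 42.
Difference = 53 − 42 = 11.

11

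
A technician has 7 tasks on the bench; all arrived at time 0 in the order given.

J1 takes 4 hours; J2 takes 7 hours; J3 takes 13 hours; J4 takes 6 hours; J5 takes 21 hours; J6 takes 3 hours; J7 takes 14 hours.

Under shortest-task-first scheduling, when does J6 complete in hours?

3

SPT (increasing processing time): J6 J1 J4 J2 J3 J7 J5.
J6: 0→3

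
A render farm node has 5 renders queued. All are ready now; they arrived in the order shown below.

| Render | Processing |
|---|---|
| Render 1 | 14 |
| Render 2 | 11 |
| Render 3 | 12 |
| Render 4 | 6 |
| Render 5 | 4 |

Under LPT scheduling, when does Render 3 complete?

26

LPT (decreasing processing time): Render 1 Render 3 Render 2 Render 4 Render 5.
Render 1: 0→14
Render 3: 14→26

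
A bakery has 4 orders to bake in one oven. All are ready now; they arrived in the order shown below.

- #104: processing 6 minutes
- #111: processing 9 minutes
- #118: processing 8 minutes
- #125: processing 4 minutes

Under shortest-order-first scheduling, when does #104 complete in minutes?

SPT (increasing processing time): #125 #104 #118 #111.
#125: 0→4
#104: 4→10

10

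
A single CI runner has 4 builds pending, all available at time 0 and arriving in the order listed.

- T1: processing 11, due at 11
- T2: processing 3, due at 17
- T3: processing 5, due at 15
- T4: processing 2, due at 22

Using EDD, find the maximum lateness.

2

EDD (increasing due date): T1 T3 T2 T4.
T1: 0→11, due 11, lateness 0
T3: 11→16, due 15, lateness 1
T2: 16→19, due 17, lateness 2
T4: 19→21, due 22, lateness -1
Maximum = 2.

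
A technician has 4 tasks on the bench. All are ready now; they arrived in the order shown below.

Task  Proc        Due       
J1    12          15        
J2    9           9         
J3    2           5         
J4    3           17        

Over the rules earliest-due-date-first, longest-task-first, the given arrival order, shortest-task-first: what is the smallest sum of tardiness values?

16

EDD (increasing due date): J3 J2 J1 J4.
J3: 0→2, due 5, tardiness 0
J2: 2→11, due 9, tardiness 2
J1: 11→23, due 15, tardiness 8
J4: 23→26, due 17, tardiness 9
Sum = 0+2+8+9 = 19.
LPT (decreasing processing time): J1 J2 J4 J3.
J1: 0→12, due 15, tardiness 0
J2: 12→21, due 9, tardiness 12
J4: 21→24, due 17, tardiness 7
J3: 24→26, due 5, tardiness 21
Sum = 0+12+7+21 = 40.
FIFO (arrival order): J1 J2 J3 J4.
J1: 0→12, due 15, tardiness 0
J2: 12→21, due 9, tardiness 12
J3: 21→23, due 5, tardiness 18
J4: 23→26, due 17, tardiness 9
Sum = 0+12+18+9 = 39.
SPT (increasing processing time): J3 J4 J2 J1.
J3: 0→2, due 5, tardiness 0
J4: 2→5, due 17, tardiness 0
J2: 5→14, due 9, tardiness 5
J1: 14→26, due 15, tardiness 11
Sum = 0+0+5+11 = 16.
EDD 19, LPT 40, FIFO 39, SPT 16 → minimum 16.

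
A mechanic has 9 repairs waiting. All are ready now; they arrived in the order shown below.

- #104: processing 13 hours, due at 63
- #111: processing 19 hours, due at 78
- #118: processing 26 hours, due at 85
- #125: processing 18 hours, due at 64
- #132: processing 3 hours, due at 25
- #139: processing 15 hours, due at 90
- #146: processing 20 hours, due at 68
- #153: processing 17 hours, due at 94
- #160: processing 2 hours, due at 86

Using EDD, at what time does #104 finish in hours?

EDD (increasing due date): #132 #104 #125 #146 #111 #118 #160 #139 #153.
#132: 0→3
#104: 3→16

16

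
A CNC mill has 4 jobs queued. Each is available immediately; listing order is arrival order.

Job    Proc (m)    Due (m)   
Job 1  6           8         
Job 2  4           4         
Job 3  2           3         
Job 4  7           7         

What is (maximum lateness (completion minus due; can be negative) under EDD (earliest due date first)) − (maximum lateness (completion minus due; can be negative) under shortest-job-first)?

-1

EDD (increasing due date): Job 3 Job 2 Job 4 Job 1.
Job 3: 0→2, due 3, lateness -1
Job 2: 2→6, due 4, lateness 2
Job 4: 6→13, due 7, lateness 6
Job 1: 13→19, due 8, lateness 11
Maximum = 11.
SPT (increasing processing time): Job 3 Job 2 Job 1 Job 4.
Job 3: 0→2, due 3, lateness -1
Job 2: 2→6, due 4, lateness 2
Job 1: 6→12, due 8, lateness 4
Job 4: 12→19, due 7, lateness 12
Maximum = 12.
Difference = 11 − 12 = -1.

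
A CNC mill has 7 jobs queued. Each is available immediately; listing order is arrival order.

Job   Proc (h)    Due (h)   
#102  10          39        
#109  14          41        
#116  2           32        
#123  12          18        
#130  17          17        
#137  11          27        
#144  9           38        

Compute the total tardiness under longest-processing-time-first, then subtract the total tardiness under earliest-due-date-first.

52

LPT (decreasing processing time): #130 #109 #123 #137 #102 #144 #116.
#130: 0→17, due 17, tardiness 0
#109: 17→31, due 41, tardiness 0
#123: 31→43, due 18, tardiness 25
#137: 43→54, due 27, tardiness 27
#102: 54→64, due 39, tardiness 25
#144: 64→73, due 38, tardiness 35
#116: 73→75, due 32, tardiness 43
Sum = 0+0+25+27+25+35+43 = 155.
EDD (increasing due date): #130 #123 #137 #116 #144 #102 #109.
#130: 0→17, due 17, tardiness 0
#123: 17→29, due 18, tardiness 11
#137: 29→40, due 27, tardiness 13
#116: 40→42, due 32, tardiness 10
#144: 42→51, due 38, tardiness 13
#102: 51→61, due 39, tardiness 22
#109: 61→75, due 41, tardiness 34
Sum = 0+11+13+10+13+22+34 = 103.
Difference = 155 − 103 = 52.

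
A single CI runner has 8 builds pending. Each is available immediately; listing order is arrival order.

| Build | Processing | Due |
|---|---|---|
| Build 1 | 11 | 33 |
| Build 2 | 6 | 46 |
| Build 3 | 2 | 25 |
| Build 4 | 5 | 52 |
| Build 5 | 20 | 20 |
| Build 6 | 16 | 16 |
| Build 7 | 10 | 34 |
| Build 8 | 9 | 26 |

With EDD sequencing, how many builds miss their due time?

7

EDD (increasing due date): Build 6 Build 5 Build 3 Build 8 Build 1 Build 7 Build 2 Build 4.
Build 6: 0→16, due 16, tardiness 0
Build 5: 16→36, due 20, tardiness 16
Build 3: 36→38, due 25, tardiness 13
Build 8: 38→47, due 26, tardiness 21
Build 1: 47→58, due 33, tardiness 25
Build 7: 58→68, due 34, tardiness 34
Build 2: 68→74, due 46, tardiness 28
Build 4: 74→79, due 52, tardiness 27
Late builds: 7.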